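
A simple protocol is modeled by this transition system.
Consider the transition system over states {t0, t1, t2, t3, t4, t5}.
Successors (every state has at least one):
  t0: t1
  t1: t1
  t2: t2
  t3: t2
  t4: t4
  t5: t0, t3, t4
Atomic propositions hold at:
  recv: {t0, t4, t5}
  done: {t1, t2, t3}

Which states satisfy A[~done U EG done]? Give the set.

Sat(~done) = {t0, t4, t5}
EG done: greatest fixpoint, start Z0 = {t1, t2, t3}, keep only states in Sat with some successor in Z. Already a fixed point.
Sat(EG done) = {t1, t2, t3}
A[~done U EG done]: least fixpoint, start Z0 = Sat(EG done) = {t1, t2, t3}, add states in Sat(~done) with every successor in Z. Z1 = {t0, t1, t2, t3}; fixed.
Sat(A[~done U EG done]) = {t0, t1, t2, t3}

{t0, t1, t2, t3}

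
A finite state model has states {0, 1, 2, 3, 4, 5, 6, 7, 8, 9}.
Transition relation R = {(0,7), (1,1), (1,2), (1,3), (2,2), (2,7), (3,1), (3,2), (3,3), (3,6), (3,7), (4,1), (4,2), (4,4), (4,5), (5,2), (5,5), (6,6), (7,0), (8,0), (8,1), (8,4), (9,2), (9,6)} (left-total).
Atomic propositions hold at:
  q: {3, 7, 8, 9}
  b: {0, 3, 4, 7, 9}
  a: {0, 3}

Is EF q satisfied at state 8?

Yes

EF q: least fixpoint, start Z0 = {3, 7, 8, 9}, add states with some successor in Z. Z1 = {0, 1, 2, 3, 7, 8, 9}; Z2 = {0, 1, 2, 3, 4, 5, 7, 8, 9}; fixed.
Sat(EF q) = {0, 1, 2, 3, 4, 5, 7, 8, 9}
8 ∈ Sat(EF q) = {0, 1, 2, 3, 4, 5, 7, 8, 9}, so the formula holds at 8.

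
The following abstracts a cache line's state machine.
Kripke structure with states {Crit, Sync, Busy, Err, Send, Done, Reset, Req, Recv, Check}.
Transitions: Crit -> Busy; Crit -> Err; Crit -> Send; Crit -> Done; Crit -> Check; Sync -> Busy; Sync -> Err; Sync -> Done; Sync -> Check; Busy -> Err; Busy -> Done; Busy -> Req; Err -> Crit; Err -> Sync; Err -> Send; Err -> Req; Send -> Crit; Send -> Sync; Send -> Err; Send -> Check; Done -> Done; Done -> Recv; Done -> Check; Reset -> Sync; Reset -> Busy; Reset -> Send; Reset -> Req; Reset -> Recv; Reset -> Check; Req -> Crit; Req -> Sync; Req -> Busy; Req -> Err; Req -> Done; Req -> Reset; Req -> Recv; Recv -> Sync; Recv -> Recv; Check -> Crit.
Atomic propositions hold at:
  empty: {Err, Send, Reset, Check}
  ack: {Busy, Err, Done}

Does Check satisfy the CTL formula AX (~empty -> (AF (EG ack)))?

No

Sat(~empty) = {Crit, Sync, Busy, Done, Req, Recv}
EG ack: greatest fixpoint, start Z0 = {Busy, Err, Done}, keep only states in Sat with some successor in Z. Z1 = {Busy, Done}; fixed.
Sat(EG ack) = {Busy, Done}
AF (EG ack): least fixpoint, start Z0 = {Busy, Done}, add states with every successor in Z. Already a fixed point.
Sat(AF (EG ack)) = {Busy, Done}
Sat(~empty -> (AF (EG ack))) = {Busy, Err, Send, Done, Reset, Check}
Sat(AX (~empty -> (AF (EG ack)))) = {s : every successor in {Busy, Err, Send, Done, Reset, Check}} = {Crit, Sync}
Check ∉ Sat(AX (~empty -> (AF (EG ack)))) = {Crit, Sync}, so the formula does not hold at Check.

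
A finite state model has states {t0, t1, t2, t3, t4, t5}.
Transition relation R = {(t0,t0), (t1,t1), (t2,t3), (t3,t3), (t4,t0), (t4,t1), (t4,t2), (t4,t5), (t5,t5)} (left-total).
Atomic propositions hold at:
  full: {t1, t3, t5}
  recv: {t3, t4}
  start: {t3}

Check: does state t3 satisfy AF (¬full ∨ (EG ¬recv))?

No

Sat(¬full) = {t0, t2, t4}
Sat(¬recv) = {t0, t1, t2, t5}
EG ¬recv: greatest fixpoint, start Z0 = {t0, t1, t2, t5}, keep only states in Sat with some successor in Z. Z1 = {t0, t1, t5}; fixed.
Sat(EG ¬recv) = {t0, t1, t5}
Sat(¬full ∨ (EG ¬recv)) = {t0, t1, t2, t4, t5}
AF (¬full ∨ (EG ¬recv)): least fixpoint, start Z0 = {t0, t1, t2, t4, t5}, add states with every successor in Z. Already a fixed point.
Sat(AF (¬full ∨ (EG ¬recv))) = {t0, t1, t2, t4, t5}
t3 ∉ Sat(AF (¬full ∨ (EG ¬recv))) = {t0, t1, t2, t4, t5}, so the formula does not hold at t3.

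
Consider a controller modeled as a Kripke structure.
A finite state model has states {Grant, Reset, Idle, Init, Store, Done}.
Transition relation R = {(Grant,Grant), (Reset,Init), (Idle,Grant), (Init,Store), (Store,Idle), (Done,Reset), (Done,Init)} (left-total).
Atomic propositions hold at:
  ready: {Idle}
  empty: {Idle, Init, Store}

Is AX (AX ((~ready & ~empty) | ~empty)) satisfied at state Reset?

Sat(~ready) = {Grant, Reset, Init, Store, Done}
Sat(~empty) = {Grant, Reset, Done}
Sat(~ready & ~empty) = {Grant, Reset, Done}
Sat((~ready & ~empty) | ~empty) = {Grant, Reset, Done}
Sat(AX ((~ready & ~empty) | ~empty)) = {s : every successor in {Grant, Reset, Done}} = {Grant, Idle}
Sat(AX (AX ((~ready & ~empty) | ~empty))) = {s : every successor in {Grant, Idle}} = {Grant, Idle, Store}
Reset ∉ Sat(AX (AX ((~ready & ~empty) | ~empty))) = {Grant, Idle, Store}, so the formula does not hold at Reset.

No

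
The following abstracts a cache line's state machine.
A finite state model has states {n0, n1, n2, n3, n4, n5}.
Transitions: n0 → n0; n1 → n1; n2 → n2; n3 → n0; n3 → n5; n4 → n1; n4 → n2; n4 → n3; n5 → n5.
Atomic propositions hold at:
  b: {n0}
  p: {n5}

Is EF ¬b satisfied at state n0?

Sat(¬b) = {n1, n2, n3, n4, n5}
EF ¬b: least fixpoint, start Z0 = {n1, n2, n3, n4, n5}, add states with some successor in Z. Already a fixed point.
Sat(EF ¬b) = {n1, n2, n3, n4, n5}
n0 ∉ Sat(EF ¬b) = {n1, n2, n3, n4, n5}, so the formula does not hold at n0.

No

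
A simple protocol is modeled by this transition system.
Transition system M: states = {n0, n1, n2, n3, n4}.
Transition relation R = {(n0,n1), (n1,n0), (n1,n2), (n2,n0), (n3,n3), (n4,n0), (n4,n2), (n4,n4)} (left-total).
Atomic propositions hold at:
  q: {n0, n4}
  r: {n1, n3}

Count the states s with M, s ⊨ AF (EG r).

EG r: greatest fixpoint, start Z0 = {n1, n3}, keep only states in Sat with some successor in Z. Z1 = {n3}; fixed.
Sat(EG r) = {n3}
AF (EG r): least fixpoint, start Z0 = {n3}, add states with every successor in Z. Already a fixed point.
Sat(AF (EG r)) = {n3}
|Sat(AF (EG r))| = |{n3}| = 1.

1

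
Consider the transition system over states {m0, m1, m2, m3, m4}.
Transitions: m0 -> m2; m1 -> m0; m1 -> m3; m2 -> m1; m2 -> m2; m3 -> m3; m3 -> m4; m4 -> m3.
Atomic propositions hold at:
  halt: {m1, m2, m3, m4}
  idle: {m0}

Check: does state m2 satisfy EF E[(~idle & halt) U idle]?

Yes

Sat(~idle) = {m1, m2, m3, m4}
Sat(~idle & halt) = {m1, m2, m3, m4}
E[(~idle & halt) U idle]: least fixpoint, start Z0 = Sat(idle) = {m0}, add states in Sat(~idle & halt) with some successor in Z. Z1 = {m0, m1}; Z2 = {m0, m1, m2}; fixed.
Sat(E[(~idle & halt) U idle]) = {m0, m1, m2}
EF E[(~idle & halt) U idle]: least fixpoint, start Z0 = {m0, m1, m2}, add states with some successor in Z. Already a fixed point.
Sat(EF E[(~idle & halt) U idle]) = {m0, m1, m2}
m2 ∈ Sat(EF E[(~idle & halt) U idle]) = {m0, m1, m2}, so the formula holds at m2.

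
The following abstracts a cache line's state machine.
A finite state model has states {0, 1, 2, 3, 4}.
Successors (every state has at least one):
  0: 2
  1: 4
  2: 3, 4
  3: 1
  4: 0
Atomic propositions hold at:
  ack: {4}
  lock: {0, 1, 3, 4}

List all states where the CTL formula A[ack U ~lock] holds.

{2}

Sat(~lock) = {2}
A[ack U ~lock]: least fixpoint, start Z0 = Sat(~lock) = {2}, add states in Sat(ack) with every successor in Z. Already a fixed point.
Sat(A[ack U ~lock]) = {2}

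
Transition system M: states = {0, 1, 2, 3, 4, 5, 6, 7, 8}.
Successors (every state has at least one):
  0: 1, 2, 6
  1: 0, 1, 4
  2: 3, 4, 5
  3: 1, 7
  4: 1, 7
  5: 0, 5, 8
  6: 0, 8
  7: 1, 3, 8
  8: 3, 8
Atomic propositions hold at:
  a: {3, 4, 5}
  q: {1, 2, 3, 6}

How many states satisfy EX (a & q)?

Sat(a & q) = {3}
Sat(EX (a & q)) = {s : some successor in {3}} = {2, 7, 8}
|Sat(EX (a & q))| = |{2, 7, 8}| = 3.

3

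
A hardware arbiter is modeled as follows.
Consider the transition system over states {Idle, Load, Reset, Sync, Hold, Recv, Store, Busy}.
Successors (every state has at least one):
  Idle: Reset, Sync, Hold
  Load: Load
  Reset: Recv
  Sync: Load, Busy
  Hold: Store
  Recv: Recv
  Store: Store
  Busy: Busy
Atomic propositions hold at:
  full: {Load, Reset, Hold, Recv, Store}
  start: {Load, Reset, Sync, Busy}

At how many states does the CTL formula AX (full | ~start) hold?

5

Sat(~start) = {Idle, Hold, Recv, Store}
Sat(full | ~start) = {Idle, Load, Reset, Hold, Recv, Store}
Sat(AX (full | ~start)) = {s : every successor in {Idle, Load, Reset, Hold, Recv, Store}} = {Load, Reset, Hold, Recv, Store}
|Sat(AX (full | ~start))| = |{Load, Reset, Hold, Recv, Store}| = 5.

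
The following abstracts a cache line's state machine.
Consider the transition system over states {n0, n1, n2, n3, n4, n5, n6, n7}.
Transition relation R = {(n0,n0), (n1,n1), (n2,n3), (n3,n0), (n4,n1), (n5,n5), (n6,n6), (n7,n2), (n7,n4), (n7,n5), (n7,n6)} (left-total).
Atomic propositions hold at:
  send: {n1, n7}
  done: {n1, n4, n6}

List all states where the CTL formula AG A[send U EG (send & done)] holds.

Sat(send & done) = {n1}
EG (send & done): greatest fixpoint, start Z0 = {n1}, keep only states in Sat with some successor in Z. Already a fixed point.
Sat(EG (send & done)) = {n1}
A[send U EG (send & done)]: least fixpoint, start Z0 = Sat(EG (send & done)) = {n1}, add states in Sat(send) with every successor in Z. Already a fixed point.
Sat(A[send U EG (send & done)]) = {n1}
AG A[send U EG (send & done)]: greatest fixpoint, start Z0 = {n1}, keep only states in Sat with every successor in Z. Already a fixed point.
Sat(AG A[send U EG (send & done)]) = {n1}

{n1}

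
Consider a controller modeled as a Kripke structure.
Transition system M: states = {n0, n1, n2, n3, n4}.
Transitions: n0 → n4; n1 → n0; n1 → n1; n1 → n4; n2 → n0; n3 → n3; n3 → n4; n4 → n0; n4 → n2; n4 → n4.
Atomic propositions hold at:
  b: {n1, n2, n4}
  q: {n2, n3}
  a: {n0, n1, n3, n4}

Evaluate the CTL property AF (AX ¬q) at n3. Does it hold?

Sat(¬q) = {n0, n1, n4}
Sat(AX ¬q) = {s : every successor in {n0, n1, n4}} = {n0, n1, n2}
AF (AX ¬q): least fixpoint, start Z0 = {n0, n1, n2}, add states with every successor in Z. Already a fixed point.
Sat(AF (AX ¬q)) = {n0, n1, n2}
n3 ∉ Sat(AF (AX ¬q)) = {n0, n1, n2}, so the formula does not hold at n3.

No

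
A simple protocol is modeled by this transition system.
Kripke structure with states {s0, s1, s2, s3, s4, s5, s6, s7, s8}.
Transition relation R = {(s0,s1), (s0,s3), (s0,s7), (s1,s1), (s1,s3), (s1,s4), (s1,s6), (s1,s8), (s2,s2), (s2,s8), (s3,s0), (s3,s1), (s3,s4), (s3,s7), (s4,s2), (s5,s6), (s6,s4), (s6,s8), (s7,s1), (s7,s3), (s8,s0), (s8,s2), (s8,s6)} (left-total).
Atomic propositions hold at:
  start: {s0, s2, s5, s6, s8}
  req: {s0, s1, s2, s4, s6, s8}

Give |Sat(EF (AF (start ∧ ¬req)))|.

1

Sat(¬req) = {s3, s5, s7}
Sat(start ∧ ¬req) = {s5}
AF (start ∧ ¬req): least fixpoint, start Z0 = {s5}, add states with every successor in Z. Already a fixed point.
Sat(AF (start ∧ ¬req)) = {s5}
EF (AF (start ∧ ¬req)): least fixpoint, start Z0 = {s5}, add states with some successor in Z. Already a fixed point.
Sat(EF (AF (start ∧ ¬req))) = {s5}
|Sat(EF (AF (start ∧ ¬req)))| = |{s5}| = 1.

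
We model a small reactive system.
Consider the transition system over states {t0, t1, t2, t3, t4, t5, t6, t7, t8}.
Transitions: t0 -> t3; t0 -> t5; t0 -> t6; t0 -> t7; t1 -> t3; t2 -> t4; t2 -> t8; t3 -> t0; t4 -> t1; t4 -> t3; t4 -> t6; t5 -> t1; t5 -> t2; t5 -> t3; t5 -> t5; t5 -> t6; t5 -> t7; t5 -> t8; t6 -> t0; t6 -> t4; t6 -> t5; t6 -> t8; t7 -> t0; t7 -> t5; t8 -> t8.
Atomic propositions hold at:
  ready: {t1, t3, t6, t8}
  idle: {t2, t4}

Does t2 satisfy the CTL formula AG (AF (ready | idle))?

No

Sat(ready | idle) = {t1, t2, t3, t4, t6, t8}
AF (ready | idle): least fixpoint, start Z0 = {t1, t2, t3, t4, t6, t8}, add states with every successor in Z. Already a fixed point.
Sat(AF (ready | idle)) = {t1, t2, t3, t4, t6, t8}
AG (AF (ready | idle)): greatest fixpoint, start Z0 = {t1, t2, t3, t4, t6, t8}, keep only states in Sat with every successor in Z. Z1 = {t1, t2, t4, t8}; Z2 = {t2, t8}; Z3 = {t8}; fixed.
Sat(AG (AF (ready | idle))) = {t8}
t2 ∉ Sat(AG (AF (ready | idle))) = {t8}, so the formula does not hold at t2.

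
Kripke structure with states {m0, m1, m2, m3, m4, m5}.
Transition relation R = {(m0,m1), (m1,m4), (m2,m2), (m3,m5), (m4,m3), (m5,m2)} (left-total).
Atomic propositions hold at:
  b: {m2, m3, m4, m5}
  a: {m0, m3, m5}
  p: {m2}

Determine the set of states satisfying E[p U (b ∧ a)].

Sat(b ∧ a) = {m3, m5}
E[p U (b ∧ a)]: least fixpoint, start Z0 = Sat((b ∧ a)) = {m3, m5}, add states in Sat(p) with some successor in Z. Already a fixed point.
Sat(E[p U (b ∧ a)]) = {m3, m5}

{m3, m5}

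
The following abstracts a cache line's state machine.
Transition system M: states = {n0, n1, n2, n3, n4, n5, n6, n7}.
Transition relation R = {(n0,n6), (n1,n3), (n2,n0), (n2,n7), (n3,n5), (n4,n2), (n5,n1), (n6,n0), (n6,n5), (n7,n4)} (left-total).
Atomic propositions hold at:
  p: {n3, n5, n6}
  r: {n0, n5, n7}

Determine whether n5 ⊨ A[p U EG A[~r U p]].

Yes

Sat(~r) = {n1, n2, n3, n4, n6}
A[~r U p]: least fixpoint, start Z0 = Sat(p) = {n3, n5, n6}, add states in Sat(~r) with every successor in Z. Z1 = {n1, n3, n5, n6}; fixed.
Sat(A[~r U p]) = {n1, n3, n5, n6}
EG A[~r U p]: greatest fixpoint, start Z0 = {n1, n3, n5, n6}, keep only states in Sat with some successor in Z. Already a fixed point.
Sat(EG A[~r U p]) = {n1, n3, n5, n6}
A[p U EG A[~r U p]]: least fixpoint, start Z0 = Sat(EG A[~r U p]) = {n1, n3, n5, n6}, add states in Sat(p) with every successor in Z. Already a fixed point.
Sat(A[p U EG A[~r U p]]) = {n1, n3, n5, n6}
n5 ∈ Sat(A[p U EG A[~r U p]]) = {n1, n3, n5, n6}, so the formula holds at n5.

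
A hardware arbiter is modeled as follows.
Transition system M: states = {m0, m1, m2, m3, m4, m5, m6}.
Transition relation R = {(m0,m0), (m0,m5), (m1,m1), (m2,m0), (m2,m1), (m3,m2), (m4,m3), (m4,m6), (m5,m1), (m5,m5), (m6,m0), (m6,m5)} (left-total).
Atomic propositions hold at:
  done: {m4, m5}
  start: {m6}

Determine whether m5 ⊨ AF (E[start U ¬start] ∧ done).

Yes

Sat(¬start) = {m0, m1, m2, m3, m4, m5}
E[start U ¬start]: least fixpoint, start Z0 = Sat(¬start) = {m0, m1, m2, m3, m4, m5}, add states in Sat(start) with some successor in Z. Z1 = {m0, m1, m2, m3, m4, m5, m6}; fixed.
Sat(E[start U ¬start]) = {m0, m1, m2, m3, m4, m5, m6}
Sat(E[start U ¬start] ∧ done) = {m4, m5}
AF (E[start U ¬start] ∧ done): least fixpoint, start Z0 = {m4, m5}, add states with every successor in Z. Already a fixed point.
Sat(AF (E[start U ¬start] ∧ done)) = {m4, m5}
m5 ∈ Sat(AF (E[start U ¬start] ∧ done)) = {m4, m5}, so the formula holds at m5.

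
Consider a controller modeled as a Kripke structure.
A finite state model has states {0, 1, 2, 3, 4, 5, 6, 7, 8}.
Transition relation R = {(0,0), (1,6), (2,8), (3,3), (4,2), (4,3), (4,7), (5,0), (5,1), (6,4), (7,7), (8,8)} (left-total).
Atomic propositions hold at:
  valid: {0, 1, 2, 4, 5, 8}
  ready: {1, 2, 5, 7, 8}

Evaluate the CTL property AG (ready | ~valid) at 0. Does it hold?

Sat(~valid) = {3, 6, 7}
Sat(ready | ~valid) = {1, 2, 3, 5, 6, 7, 8}
AG (ready | ~valid): greatest fixpoint, start Z0 = {1, 2, 3, 5, 6, 7, 8}, keep only states in Sat with every successor in Z. Z1 = {1, 2, 3, 7, 8}; Z2 = {2, 3, 7, 8}; fixed.
Sat(AG (ready | ~valid)) = {2, 3, 7, 8}
0 ∉ Sat(AG (ready | ~valid)) = {2, 3, 7, 8}, so the formula does not hold at 0.

No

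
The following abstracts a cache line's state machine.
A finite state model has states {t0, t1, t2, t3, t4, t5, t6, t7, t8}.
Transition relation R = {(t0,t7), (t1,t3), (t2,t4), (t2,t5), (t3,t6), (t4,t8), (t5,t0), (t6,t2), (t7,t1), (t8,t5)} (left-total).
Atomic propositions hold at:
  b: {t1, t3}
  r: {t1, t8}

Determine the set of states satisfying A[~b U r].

Sat(~b) = {t0, t2, t4, t5, t6, t7, t8}
A[~b U r]: least fixpoint, start Z0 = Sat(r) = {t1, t8}, add states in Sat(~b) with every successor in Z. Z1 = {t1, t4, t7, t8}; Z2 = {t0, t1, t4, t7, t8}; Z3 = {t0, t1, t4, t5, t7, t8}; Z4 = {t0, t1, t2, t4, t5, t7, t8}; Z5 = {t0, t1, t2, t4, t5, t6, t7, t8}; fixed.
Sat(A[~b U r]) = {t0, t1, t2, t4, t5, t6, t7, t8}

{t0, t1, t2, t4, t5, t6, t7, t8}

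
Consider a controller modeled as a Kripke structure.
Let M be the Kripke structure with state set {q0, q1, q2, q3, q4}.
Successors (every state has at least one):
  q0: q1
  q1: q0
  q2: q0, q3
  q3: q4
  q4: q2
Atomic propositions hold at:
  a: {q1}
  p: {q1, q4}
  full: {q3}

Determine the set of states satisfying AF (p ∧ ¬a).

{q3, q4}

Sat(¬a) = {q0, q2, q3, q4}
Sat(p ∧ ¬a) = {q4}
AF (p ∧ ¬a): least fixpoint, start Z0 = {q4}, add states with every successor in Z. Z1 = {q3, q4}; fixed.
Sat(AF (p ∧ ¬a)) = {q3, q4}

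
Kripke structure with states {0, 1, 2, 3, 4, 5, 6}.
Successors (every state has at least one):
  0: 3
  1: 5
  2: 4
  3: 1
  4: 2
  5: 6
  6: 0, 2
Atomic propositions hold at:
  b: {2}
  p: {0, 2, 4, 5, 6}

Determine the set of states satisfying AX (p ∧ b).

Sat(p ∧ b) = {2}
Sat(AX (p ∧ b)) = {s : every successor in {2}} = {4}

{4}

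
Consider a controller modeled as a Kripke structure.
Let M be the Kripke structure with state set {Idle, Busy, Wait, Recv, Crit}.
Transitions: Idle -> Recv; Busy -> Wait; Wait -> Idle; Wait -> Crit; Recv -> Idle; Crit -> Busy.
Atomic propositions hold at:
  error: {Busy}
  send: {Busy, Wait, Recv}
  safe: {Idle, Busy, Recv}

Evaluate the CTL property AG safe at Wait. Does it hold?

No

AG safe: greatest fixpoint, start Z0 = {Idle, Busy, Recv}, keep only states in Sat with every successor in Z. Z1 = {Idle, Recv}; fixed.
Sat(AG safe) = {Idle, Recv}
Wait ∉ Sat(AG safe) = {Idle, Recv}, so the formula does not hold at Wait.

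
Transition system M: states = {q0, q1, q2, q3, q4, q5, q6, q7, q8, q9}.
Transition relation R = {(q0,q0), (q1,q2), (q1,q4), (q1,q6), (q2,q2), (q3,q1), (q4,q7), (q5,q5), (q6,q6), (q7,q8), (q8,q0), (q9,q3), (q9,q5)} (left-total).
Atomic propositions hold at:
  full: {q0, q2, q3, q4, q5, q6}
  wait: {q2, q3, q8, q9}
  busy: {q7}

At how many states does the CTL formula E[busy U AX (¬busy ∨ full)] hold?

Sat(¬busy) = {q0, q1, q2, q3, q4, q5, q6, q8, q9}
Sat(¬busy ∨ full) = {q0, q1, q2, q3, q4, q5, q6, q8, q9}
Sat(AX (¬busy ∨ full)) = {s : every successor in {q0, q1, q2, q3, q4, q5, q6, q8, q9}} = {q0, q1, q2, q3, q5, q6, q7, q8, q9}
E[busy U AX (¬busy ∨ full)]: least fixpoint, start Z0 = Sat(AX (¬busy ∨ full)) = {q0, q1, q2, q3, q5, q6, q7, q8, q9}, add states in Sat(busy) with some successor in Z. Already a fixed point.
Sat(E[busy U AX (¬busy ∨ full)]) = {q0, q1, q2, q3, q5, q6, q7, q8, q9}
|Sat(E[busy U AX (¬busy ∨ full)])| = |{q0, q1, q2, q3, q5, q6, q7, q8, q9}| = 9.

9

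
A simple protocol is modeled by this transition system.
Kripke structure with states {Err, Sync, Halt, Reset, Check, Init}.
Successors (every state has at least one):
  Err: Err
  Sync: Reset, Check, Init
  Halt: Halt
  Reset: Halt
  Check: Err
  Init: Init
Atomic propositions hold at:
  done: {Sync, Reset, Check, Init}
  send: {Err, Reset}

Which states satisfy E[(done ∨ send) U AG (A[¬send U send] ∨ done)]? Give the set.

Sat(done ∨ send) = {Err, Sync, Reset, Check, Init}
Sat(¬send) = {Sync, Halt, Check, Init}
A[¬send U send]: least fixpoint, start Z0 = Sat(send) = {Err, Reset}, add states in Sat(¬send) with every successor in Z. Z1 = {Err, Reset, Check}; fixed.
Sat(A[¬send U send]) = {Err, Reset, Check}
Sat(A[¬send U send] ∨ done) = {Err, Sync, Reset, Check, Init}
AG (A[¬send U send] ∨ done): greatest fixpoint, start Z0 = {Err, Sync, Reset, Check, Init}, keep only states in Sat with every successor in Z. Z1 = {Err, Sync, Check, Init}; Z2 = {Err, Check, Init}; fixed.
Sat(AG (A[¬send U send] ∨ done)) = {Err, Check, Init}
E[(done ∨ send) U AG (A[¬send U send] ∨ done)]: least fixpoint, start Z0 = Sat(AG (A[¬send U send] ∨ done)) = {Err, Check, Init}, add states in Sat(done ∨ send) with some successor in Z. Z1 = {Err, Sync, Check, Init}; fixed.
Sat(E[(done ∨ send) U AG (A[¬send U send] ∨ done)]) = {Err, Sync, Check, Init}

{Err, Sync, Check, Init}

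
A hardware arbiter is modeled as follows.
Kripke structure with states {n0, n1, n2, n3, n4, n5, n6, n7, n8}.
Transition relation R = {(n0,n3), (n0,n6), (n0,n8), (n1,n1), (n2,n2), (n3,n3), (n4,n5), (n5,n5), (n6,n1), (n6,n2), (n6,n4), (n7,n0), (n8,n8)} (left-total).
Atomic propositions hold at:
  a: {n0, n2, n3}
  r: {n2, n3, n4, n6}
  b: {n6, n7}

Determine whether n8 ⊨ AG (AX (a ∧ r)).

No

Sat(a ∧ r) = {n2, n3}
Sat(AX (a ∧ r)) = {s : every successor in {n2, n3}} = {n2, n3}
AG (AX (a ∧ r)): greatest fixpoint, start Z0 = {n2, n3}, keep only states in Sat with every successor in Z. Already a fixed point.
Sat(AG (AX (a ∧ r))) = {n2, n3}
n8 ∉ Sat(AG (AX (a ∧ r))) = {n2, n3}, so the formula does not hold at n8.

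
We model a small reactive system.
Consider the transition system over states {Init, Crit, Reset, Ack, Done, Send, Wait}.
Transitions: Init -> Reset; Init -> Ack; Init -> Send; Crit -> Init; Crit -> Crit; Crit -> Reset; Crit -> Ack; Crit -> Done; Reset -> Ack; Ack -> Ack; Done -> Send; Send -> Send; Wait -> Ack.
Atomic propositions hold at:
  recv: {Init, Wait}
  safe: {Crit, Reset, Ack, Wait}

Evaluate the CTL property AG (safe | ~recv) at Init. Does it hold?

No

Sat(~recv) = {Crit, Reset, Ack, Done, Send}
Sat(safe | ~recv) = {Crit, Reset, Ack, Done, Send, Wait}
AG (safe | ~recv): greatest fixpoint, start Z0 = {Crit, Reset, Ack, Done, Send, Wait}, keep only states in Sat with every successor in Z. Z1 = {Reset, Ack, Done, Send, Wait}; fixed.
Sat(AG (safe | ~recv)) = {Reset, Ack, Done, Send, Wait}
Init ∉ Sat(AG (safe | ~recv)) = {Reset, Ack, Done, Send, Wait}, so the formula does not hold at Init.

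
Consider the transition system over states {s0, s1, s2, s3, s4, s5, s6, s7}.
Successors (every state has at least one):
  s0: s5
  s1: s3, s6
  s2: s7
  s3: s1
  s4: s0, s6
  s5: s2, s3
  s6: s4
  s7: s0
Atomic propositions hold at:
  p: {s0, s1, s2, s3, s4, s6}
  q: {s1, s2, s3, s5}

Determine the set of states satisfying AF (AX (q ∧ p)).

Sat(q ∧ p) = {s1, s2, s3}
Sat(AX (q ∧ p)) = {s : every successor in {s1, s2, s3}} = {s3, s5}
AF (AX (q ∧ p)): least fixpoint, start Z0 = {s3, s5}, add states with every successor in Z. Z1 = {s0, s3, s5}; Z2 = {s0, s3, s5, s7}; Z3 = {s0, s2, s3, s5, s7}; fixed.
Sat(AF (AX (q ∧ p))) = {s0, s2, s3, s5, s7}

{s0, s2, s3, s5, s7}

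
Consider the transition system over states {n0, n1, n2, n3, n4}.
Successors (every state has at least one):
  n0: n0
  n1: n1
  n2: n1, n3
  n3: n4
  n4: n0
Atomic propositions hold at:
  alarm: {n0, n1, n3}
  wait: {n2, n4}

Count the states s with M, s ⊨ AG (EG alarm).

2

EG alarm: greatest fixpoint, start Z0 = {n0, n1, n3}, keep only states in Sat with some successor in Z. Z1 = {n0, n1}; fixed.
Sat(EG alarm) = {n0, n1}
AG (EG alarm): greatest fixpoint, start Z0 = {n0, n1}, keep only states in Sat with every successor in Z. Already a fixed point.
Sat(AG (EG alarm)) = {n0, n1}
|Sat(AG (EG alarm))| = |{n0, n1}| = 2.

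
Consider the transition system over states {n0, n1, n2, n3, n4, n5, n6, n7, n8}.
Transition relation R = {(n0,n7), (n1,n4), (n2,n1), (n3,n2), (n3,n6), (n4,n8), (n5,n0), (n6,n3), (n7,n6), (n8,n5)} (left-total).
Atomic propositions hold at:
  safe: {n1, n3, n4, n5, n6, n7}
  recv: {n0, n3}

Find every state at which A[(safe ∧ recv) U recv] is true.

Sat(safe ∧ recv) = {n3}
A[(safe ∧ recv) U recv]: least fixpoint, start Z0 = Sat(recv) = {n0, n3}, add states in Sat(safe ∧ recv) with every successor in Z. Already a fixed point.
Sat(A[(safe ∧ recv) U recv]) = {n0, n3}

{n0, n3}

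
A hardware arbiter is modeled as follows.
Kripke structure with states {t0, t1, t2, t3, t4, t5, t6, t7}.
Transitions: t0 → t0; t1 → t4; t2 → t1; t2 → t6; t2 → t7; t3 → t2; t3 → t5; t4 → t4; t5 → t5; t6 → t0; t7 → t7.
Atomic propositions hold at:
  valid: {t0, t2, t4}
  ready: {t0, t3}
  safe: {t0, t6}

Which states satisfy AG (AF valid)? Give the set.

AF valid: least fixpoint, start Z0 = {t0, t2, t4}, add states with every successor in Z. Z1 = {t0, t1, t2, t4, t6}; fixed.
Sat(AF valid) = {t0, t1, t2, t4, t6}
AG (AF valid): greatest fixpoint, start Z0 = {t0, t1, t2, t4, t6}, keep only states in Sat with every successor in Z. Z1 = {t0, t1, t4, t6}; fixed.
Sat(AG (AF valid)) = {t0, t1, t4, t6}

{t0, t1, t4, t6}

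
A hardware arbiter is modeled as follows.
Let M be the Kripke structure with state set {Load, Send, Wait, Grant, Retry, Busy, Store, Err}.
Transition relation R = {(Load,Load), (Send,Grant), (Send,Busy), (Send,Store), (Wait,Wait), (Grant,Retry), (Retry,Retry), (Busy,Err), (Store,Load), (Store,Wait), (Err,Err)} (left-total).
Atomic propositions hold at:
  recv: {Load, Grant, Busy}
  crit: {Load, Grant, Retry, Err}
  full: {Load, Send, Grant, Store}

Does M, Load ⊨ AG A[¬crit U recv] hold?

Sat(¬crit) = {Send, Wait, Busy, Store}
A[¬crit U recv]: least fixpoint, start Z0 = Sat(recv) = {Load, Grant, Busy}, add states in Sat(¬crit) with every successor in Z. Already a fixed point.
Sat(A[¬crit U recv]) = {Load, Grant, Busy}
AG A[¬crit U recv]: greatest fixpoint, start Z0 = {Load, Grant, Busy}, keep only states in Sat with every successor in Z. Z1 = {Load}; fixed.
Sat(AG A[¬crit U recv]) = {Load}
Load ∈ Sat(AG A[¬crit U recv]) = {Load}, so the formula holds at Load.

Yes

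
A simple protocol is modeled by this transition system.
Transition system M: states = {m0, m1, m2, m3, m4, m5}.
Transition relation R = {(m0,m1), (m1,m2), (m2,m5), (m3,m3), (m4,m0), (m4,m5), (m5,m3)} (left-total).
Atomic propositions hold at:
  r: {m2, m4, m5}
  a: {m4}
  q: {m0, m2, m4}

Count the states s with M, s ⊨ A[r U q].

A[r U q]: least fixpoint, start Z0 = Sat(q) = {m0, m2, m4}, add states in Sat(r) with every successor in Z. Already a fixed point.
Sat(A[r U q]) = {m0, m2, m4}
|Sat(A[r U q])| = |{m0, m2, m4}| = 3.

3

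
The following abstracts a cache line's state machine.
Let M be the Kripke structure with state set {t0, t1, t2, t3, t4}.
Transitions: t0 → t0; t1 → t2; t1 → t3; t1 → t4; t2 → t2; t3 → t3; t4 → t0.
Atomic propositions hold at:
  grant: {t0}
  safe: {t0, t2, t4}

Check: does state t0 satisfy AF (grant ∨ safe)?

Yes

Sat(grant ∨ safe) = {t0, t2, t4}
AF (grant ∨ safe): least fixpoint, start Z0 = {t0, t2, t4}, add states with every successor in Z. Already a fixed point.
Sat(AF (grant ∨ safe)) = {t0, t2, t4}
t0 ∈ Sat(AF (grant ∨ safe)) = {t0, t2, t4}, so the formula holds at t0.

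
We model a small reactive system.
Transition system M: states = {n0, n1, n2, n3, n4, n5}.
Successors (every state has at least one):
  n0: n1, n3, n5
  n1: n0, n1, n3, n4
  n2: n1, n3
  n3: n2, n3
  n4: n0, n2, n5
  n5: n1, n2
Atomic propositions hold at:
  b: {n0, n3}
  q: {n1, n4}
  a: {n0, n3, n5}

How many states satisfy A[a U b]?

A[a U b]: least fixpoint, start Z0 = Sat(b) = {n0, n3}, add states in Sat(a) with every successor in Z. Already a fixed point.
Sat(A[a U b]) = {n0, n3}
|Sat(A[a U b])| = |{n0, n3}| = 2.

2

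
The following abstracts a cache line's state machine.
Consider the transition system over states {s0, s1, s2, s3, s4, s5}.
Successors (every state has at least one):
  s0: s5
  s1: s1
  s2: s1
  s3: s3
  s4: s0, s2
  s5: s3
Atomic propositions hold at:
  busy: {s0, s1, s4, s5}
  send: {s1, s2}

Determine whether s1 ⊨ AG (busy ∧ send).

Yes

Sat(busy ∧ send) = {s1}
AG (busy ∧ send): greatest fixpoint, start Z0 = {s1}, keep only states in Sat with every successor in Z. Already a fixed point.
Sat(AG (busy ∧ send)) = {s1}
s1 ∈ Sat(AG (busy ∧ send)) = {s1}, so the formula holds at s1.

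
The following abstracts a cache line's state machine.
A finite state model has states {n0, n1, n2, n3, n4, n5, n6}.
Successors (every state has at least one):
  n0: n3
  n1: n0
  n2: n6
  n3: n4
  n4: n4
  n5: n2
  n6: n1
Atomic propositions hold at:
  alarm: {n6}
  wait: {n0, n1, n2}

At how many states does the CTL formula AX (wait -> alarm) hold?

Sat(wait -> alarm) = {n3, n4, n5, n6}
Sat(AX (wait -> alarm)) = {s : every successor in {n3, n4, n5, n6}} = {n0, n2, n3, n4}
|Sat(AX (wait -> alarm))| = |{n0, n2, n3, n4}| = 4.

4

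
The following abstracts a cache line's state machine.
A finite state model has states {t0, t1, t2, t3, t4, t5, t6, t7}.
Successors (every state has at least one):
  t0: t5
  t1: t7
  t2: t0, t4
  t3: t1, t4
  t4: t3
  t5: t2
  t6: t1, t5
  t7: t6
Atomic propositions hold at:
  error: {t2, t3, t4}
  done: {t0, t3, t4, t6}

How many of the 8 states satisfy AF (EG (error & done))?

Sat(error & done) = {t3, t4}
EG (error & done): greatest fixpoint, start Z0 = {t3, t4}, keep only states in Sat with some successor in Z. Already a fixed point.
Sat(EG (error & done)) = {t3, t4}
AF (EG (error & done)): least fixpoint, start Z0 = {t3, t4}, add states with every successor in Z. Already a fixed point.
Sat(AF (EG (error & done))) = {t3, t4}
|Sat(AF (EG (error & done)))| = |{t3, t4}| = 2.

2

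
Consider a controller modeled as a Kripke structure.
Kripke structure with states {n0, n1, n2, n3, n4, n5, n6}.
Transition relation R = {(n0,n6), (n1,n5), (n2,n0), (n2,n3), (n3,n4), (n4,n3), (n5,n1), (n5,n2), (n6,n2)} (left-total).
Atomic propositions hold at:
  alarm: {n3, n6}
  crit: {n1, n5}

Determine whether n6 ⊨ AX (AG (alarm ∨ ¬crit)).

Sat(¬crit) = {n0, n2, n3, n4, n6}
Sat(alarm ∨ ¬crit) = {n0, n2, n3, n4, n6}
AG (alarm ∨ ¬crit): greatest fixpoint, start Z0 = {n0, n2, n3, n4, n6}, keep only states in Sat with every successor in Z. Already a fixed point.
Sat(AG (alarm ∨ ¬crit)) = {n0, n2, n3, n4, n6}
Sat(AX (AG (alarm ∨ ¬crit))) = {s : every successor in {n0, n2, n3, n4, n6}} = {n0, n2, n3, n4, n6}
n6 ∈ Sat(AX (AG (alarm ∨ ¬crit))) = {n0, n2, n3, n4, n6}, so the formula holds at n6.

Yes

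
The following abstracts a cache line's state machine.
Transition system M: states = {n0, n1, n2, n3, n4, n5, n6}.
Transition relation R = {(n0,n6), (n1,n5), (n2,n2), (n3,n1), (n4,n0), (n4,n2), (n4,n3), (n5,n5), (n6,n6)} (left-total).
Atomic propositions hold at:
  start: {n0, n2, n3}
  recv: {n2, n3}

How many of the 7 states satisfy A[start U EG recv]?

1

EG recv: greatest fixpoint, start Z0 = {n2, n3}, keep only states in Sat with some successor in Z. Z1 = {n2}; fixed.
Sat(EG recv) = {n2}
A[start U EG recv]: least fixpoint, start Z0 = Sat(EG recv) = {n2}, add states in Sat(start) with every successor in Z. Already a fixed point.
Sat(A[start U EG recv]) = {n2}
|Sat(A[start U EG recv])| = |{n2}| = 1.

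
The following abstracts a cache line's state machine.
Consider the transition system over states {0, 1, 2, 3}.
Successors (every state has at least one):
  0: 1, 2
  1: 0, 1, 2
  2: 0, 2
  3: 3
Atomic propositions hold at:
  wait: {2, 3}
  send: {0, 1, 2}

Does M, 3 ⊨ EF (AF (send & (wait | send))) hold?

No

Sat(wait | send) = {0, 1, 2, 3}
Sat(send & (wait | send)) = {0, 1, 2}
AF (send & (wait | send)): least fixpoint, start Z0 = {0, 1, 2}, add states with every successor in Z. Already a fixed point.
Sat(AF (send & (wait | send))) = {0, 1, 2}
EF (AF (send & (wait | send))): least fixpoint, start Z0 = {0, 1, 2}, add states with some successor in Z. Already a fixed point.
Sat(EF (AF (send & (wait | send)))) = {0, 1, 2}
3 ∉ Sat(EF (AF (send & (wait | send)))) = {0, 1, 2}, so the formula does not hold at 3.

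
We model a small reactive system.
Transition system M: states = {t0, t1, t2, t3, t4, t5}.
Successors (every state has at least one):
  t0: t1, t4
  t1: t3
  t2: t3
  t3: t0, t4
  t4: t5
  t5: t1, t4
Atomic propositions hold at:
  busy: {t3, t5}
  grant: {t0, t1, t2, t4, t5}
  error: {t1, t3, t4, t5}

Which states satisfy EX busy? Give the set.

Sat(EX busy) = {s : some successor in {t3, t5}} = {t1, t2, t4}

{t1, t2, t4}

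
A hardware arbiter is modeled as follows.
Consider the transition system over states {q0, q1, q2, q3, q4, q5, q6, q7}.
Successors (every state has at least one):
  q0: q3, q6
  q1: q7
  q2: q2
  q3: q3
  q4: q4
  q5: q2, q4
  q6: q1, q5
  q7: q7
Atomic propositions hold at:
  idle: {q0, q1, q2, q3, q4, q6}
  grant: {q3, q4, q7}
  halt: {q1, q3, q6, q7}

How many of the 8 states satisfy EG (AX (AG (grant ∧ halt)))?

Sat(grant ∧ halt) = {q3, q7}
AG (grant ∧ halt): greatest fixpoint, start Z0 = {q3, q7}, keep only states in Sat with every successor in Z. Already a fixed point.
Sat(AG (grant ∧ halt)) = {q3, q7}
Sat(AX (AG (grant ∧ halt))) = {s : every successor in {q3, q7}} = {q1, q3, q7}
EG (AX (AG (grant ∧ halt))): greatest fixpoint, start Z0 = {q1, q3, q7}, keep only states in Sat with some successor in Z. Already a fixed point.
Sat(EG (AX (AG (grant ∧ halt)))) = {q1, q3, q7}
|Sat(EG (AX (AG (grant ∧ halt))))| = |{q1, q3, q7}| = 3.

3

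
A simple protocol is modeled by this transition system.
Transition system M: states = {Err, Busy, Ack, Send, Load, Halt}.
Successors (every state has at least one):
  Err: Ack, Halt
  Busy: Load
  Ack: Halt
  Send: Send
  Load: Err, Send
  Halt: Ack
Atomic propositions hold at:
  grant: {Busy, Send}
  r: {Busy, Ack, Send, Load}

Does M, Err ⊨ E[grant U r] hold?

No

E[grant U r]: least fixpoint, start Z0 = Sat(r) = {Busy, Ack, Send, Load}, add states in Sat(grant) with some successor in Z. Already a fixed point.
Sat(E[grant U r]) = {Busy, Ack, Send, Load}
Err ∉ Sat(E[grant U r]) = {Busy, Ack, Send, Load}, so the formula does not hold at Err.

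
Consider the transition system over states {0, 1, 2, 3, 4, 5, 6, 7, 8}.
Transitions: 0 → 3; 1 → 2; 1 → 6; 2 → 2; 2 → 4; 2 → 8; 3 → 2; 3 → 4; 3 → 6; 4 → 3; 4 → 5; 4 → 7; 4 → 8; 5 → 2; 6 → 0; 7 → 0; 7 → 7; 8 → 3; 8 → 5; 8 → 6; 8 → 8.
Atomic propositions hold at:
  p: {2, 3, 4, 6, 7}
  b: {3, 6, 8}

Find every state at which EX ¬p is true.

{2, 4, 6, 7, 8}

Sat(¬p) = {0, 1, 5, 8}
Sat(EX ¬p) = {s : some successor in {0, 1, 5, 8}} = {2, 4, 6, 7, 8}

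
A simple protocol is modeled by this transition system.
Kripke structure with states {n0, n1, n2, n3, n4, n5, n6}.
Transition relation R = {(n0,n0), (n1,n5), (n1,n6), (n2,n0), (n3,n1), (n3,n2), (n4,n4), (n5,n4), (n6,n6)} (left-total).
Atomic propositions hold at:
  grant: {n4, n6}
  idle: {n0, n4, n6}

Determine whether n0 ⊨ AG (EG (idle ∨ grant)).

Yes

Sat(idle ∨ grant) = {n0, n4, n6}
EG (idle ∨ grant): greatest fixpoint, start Z0 = {n0, n4, n6}, keep only states in Sat with some successor in Z. Already a fixed point.
Sat(EG (idle ∨ grant)) = {n0, n4, n6}
AG (EG (idle ∨ grant)): greatest fixpoint, start Z0 = {n0, n4, n6}, keep only states in Sat with every successor in Z. Already a fixed point.
Sat(AG (EG (idle ∨ grant))) = {n0, n4, n6}
n0 ∈ Sat(AG (EG (idle ∨ grant))) = {n0, n4, n6}, so the formula holds at n0.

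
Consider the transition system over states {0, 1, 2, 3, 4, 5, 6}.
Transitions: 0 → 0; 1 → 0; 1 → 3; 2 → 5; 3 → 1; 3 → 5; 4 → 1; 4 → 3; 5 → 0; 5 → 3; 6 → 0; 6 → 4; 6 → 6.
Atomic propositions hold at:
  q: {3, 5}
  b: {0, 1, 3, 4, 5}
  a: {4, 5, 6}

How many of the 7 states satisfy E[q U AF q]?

AF q: least fixpoint, start Z0 = {3, 5}, add states with every successor in Z. Z1 = {2, 3, 5}; fixed.
Sat(AF q) = {2, 3, 5}
E[q U AF q]: least fixpoint, start Z0 = Sat(AF q) = {2, 3, 5}, add states in Sat(q) with some successor in Z. Already a fixed point.
Sat(E[q U AF q]) = {2, 3, 5}
|Sat(E[q U AF q])| = |{2, 3, 5}| = 3.

3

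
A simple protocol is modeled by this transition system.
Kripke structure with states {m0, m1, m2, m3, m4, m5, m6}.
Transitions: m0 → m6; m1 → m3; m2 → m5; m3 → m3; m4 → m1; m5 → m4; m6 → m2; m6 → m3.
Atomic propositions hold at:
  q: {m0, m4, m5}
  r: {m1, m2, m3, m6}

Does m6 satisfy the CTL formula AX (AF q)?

No

AF q: least fixpoint, start Z0 = {m0, m4, m5}, add states with every successor in Z. Z1 = {m0, m2, m4, m5}; fixed.
Sat(AF q) = {m0, m2, m4, m5}
Sat(AX (AF q)) = {s : every successor in {m0, m2, m4, m5}} = {m2, m5}
m6 ∉ Sat(AX (AF q)) = {m2, m5}, so the formula does not hold at m6.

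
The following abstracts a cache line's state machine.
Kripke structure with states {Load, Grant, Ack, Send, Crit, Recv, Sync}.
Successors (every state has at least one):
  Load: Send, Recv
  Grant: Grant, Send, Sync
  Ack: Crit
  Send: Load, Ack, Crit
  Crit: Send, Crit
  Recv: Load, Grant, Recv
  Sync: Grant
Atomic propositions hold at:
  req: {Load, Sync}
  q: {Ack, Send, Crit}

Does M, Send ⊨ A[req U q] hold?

A[req U q]: least fixpoint, start Z0 = Sat(q) = {Ack, Send, Crit}, add states in Sat(req) with every successor in Z. Already a fixed point.
Sat(A[req U q]) = {Ack, Send, Crit}
Send ∈ Sat(A[req U q]) = {Ack, Send, Crit}, so the formula holds at Send.

Yes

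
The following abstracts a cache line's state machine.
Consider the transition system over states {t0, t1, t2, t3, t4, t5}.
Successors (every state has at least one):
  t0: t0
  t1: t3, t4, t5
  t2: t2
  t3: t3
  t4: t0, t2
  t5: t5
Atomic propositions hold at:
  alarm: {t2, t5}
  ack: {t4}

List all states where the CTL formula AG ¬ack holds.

Sat(¬ack) = {t0, t1, t2, t3, t5}
AG ¬ack: greatest fixpoint, start Z0 = {t0, t1, t2, t3, t5}, keep only states in Sat with every successor in Z. Z1 = {t0, t2, t3, t5}; fixed.
Sat(AG ¬ack) = {t0, t2, t3, t5}

{t0, t2, t3, t5}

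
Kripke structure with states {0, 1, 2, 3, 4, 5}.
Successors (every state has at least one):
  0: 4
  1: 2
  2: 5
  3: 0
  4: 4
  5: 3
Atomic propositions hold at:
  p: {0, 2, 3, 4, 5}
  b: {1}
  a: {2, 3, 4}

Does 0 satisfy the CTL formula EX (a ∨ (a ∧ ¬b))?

Sat(¬b) = {0, 2, 3, 4, 5}
Sat(a ∧ ¬b) = {2, 3, 4}
Sat(a ∨ (a ∧ ¬b)) = {2, 3, 4}
Sat(EX (a ∨ (a ∧ ¬b))) = {s : some successor in {2, 3, 4}} = {0, 1, 4, 5}
0 ∈ Sat(EX (a ∨ (a ∧ ¬b))) = {0, 1, 4, 5}, so the formula holds at 0.

Yes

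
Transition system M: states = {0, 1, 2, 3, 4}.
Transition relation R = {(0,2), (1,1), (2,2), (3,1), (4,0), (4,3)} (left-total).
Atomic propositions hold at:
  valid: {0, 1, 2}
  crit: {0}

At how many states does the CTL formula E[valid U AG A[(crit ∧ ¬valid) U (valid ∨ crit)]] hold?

3

Sat(¬valid) = {3, 4}
Sat(crit ∧ ¬valid) = ∅
Sat(valid ∨ crit) = {0, 1, 2}
A[(crit ∧ ¬valid) U (valid ∨ crit)]: least fixpoint, start Z0 = Sat((valid ∨ crit)) = {0, 1, 2}, add states in Sat(crit ∧ ¬valid) with every successor in Z. Already a fixed point.
Sat(A[(crit ∧ ¬valid) U (valid ∨ crit)]) = {0, 1, 2}
AG A[(crit ∧ ¬valid) U (valid ∨ crit)]: greatest fixpoint, start Z0 = {0, 1, 2}, keep only states in Sat with every successor in Z. Already a fixed point.
Sat(AG A[(crit ∧ ¬valid) U (valid ∨ crit)]) = {0, 1, 2}
E[valid U AG A[(crit ∧ ¬valid) U (valid ∨ crit)]]: least fixpoint, start Z0 = Sat(AG A[(crit ∧ ¬valid) U (valid ∨ crit)]) = {0, 1, 2}, add states in Sat(valid) with some successor in Z. Already a fixed point.
Sat(E[valid U AG A[(crit ∧ ¬valid) U (valid ∨ crit)]]) = {0, 1, 2}
|Sat(E[valid U AG A[(crit ∧ ¬valid) U (valid ∨ crit)]])| = |{0, 1, 2}| = 3.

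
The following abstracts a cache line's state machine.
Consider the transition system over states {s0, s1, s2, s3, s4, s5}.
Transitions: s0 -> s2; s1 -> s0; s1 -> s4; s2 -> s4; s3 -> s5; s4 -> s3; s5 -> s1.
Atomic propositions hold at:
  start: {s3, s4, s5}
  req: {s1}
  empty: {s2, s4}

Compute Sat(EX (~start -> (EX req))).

Sat(~start) = {s0, s1, s2}
Sat(EX req) = {s : some successor in {s1}} = {s5}
Sat(~start -> (EX req)) = {s3, s4, s5}
Sat(EX (~start -> (EX req))) = {s : some successor in {s3, s4, s5}} = {s1, s2, s3, s4}

{s1, s2, s3, s4}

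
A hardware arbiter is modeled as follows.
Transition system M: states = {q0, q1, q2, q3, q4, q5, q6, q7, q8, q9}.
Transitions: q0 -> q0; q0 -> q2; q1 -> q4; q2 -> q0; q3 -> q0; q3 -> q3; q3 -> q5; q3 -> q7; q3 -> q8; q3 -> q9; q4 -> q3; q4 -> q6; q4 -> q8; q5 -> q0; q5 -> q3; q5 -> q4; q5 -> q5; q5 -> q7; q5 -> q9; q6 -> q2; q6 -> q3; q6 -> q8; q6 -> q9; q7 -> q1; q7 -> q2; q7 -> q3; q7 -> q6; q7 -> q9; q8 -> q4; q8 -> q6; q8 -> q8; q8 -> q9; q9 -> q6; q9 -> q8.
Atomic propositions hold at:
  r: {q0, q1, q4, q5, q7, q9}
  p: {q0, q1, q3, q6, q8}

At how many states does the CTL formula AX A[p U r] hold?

2

A[p U r]: least fixpoint, start Z0 = Sat(r) = {q0, q1, q4, q5, q7, q9}, add states in Sat(p) with every successor in Z. Already a fixed point.
Sat(A[p U r]) = {q0, q1, q4, q5, q7, q9}
Sat(AX A[p U r]) = {s : every successor in {q0, q1, q4, q5, q7, q9}} = {q1, q2}
|Sat(AX A[p U r])| = |{q1, q2}| = 2.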